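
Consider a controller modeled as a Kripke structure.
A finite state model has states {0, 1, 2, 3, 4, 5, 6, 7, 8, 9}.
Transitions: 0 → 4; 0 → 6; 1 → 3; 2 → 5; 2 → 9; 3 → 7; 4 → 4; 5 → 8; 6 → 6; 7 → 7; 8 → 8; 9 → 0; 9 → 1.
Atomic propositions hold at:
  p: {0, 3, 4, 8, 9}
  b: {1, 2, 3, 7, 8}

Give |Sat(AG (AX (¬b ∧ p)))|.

Sat(¬b) = {0, 4, 5, 6, 9}
Sat(¬b ∧ p) = {0, 4, 9}
Sat(AX (¬b ∧ p)) = {s : every successor in {0, 4, 9}} = {4}
AG (AX (¬b ∧ p)): greatest fixpoint, start Z0 = {4}, keep only states in Sat with every successor in Z. Already a fixed point.
Sat(AG (AX (¬b ∧ p))) = {4}
|Sat(AG (AX (¬b ∧ p)))| = |{4}| = 1.

1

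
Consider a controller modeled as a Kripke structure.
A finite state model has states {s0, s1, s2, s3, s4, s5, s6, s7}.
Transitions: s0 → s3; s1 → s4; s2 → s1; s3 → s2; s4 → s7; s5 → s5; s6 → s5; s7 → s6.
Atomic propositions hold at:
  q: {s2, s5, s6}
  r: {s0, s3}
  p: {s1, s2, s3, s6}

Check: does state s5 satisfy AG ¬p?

Yes

Sat(¬p) = {s0, s4, s5, s7}
AG ¬p: greatest fixpoint, start Z0 = {s0, s4, s5, s7}, keep only states in Sat with every successor in Z. Z1 = {s4, s5}; Z2 = {s5}; fixed.
Sat(AG ¬p) = {s5}
s5 ∈ Sat(AG ¬p) = {s5}, so the formula holds at s5.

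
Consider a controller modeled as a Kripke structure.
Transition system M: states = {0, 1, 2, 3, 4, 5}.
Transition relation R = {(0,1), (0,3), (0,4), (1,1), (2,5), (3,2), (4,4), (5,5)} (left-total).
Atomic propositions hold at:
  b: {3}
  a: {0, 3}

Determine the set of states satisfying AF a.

AF a: least fixpoint, start Z0 = {0, 3}, add states with every successor in Z. Already a fixed point.
Sat(AF a) = {0, 3}

{0, 3}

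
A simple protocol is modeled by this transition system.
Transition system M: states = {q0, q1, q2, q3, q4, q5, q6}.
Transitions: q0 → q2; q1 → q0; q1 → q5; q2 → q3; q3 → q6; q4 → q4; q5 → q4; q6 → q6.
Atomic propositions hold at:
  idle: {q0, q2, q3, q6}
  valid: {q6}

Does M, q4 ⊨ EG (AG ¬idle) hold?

Yes

Sat(¬idle) = {q1, q4, q5}
AG ¬idle: greatest fixpoint, start Z0 = {q1, q4, q5}, keep only states in Sat with every successor in Z. Z1 = {q4, q5}; fixed.
Sat(AG ¬idle) = {q4, q5}
EG (AG ¬idle): greatest fixpoint, start Z0 = {q4, q5}, keep only states in Sat with some successor in Z. Already a fixed point.
Sat(EG (AG ¬idle)) = {q4, q5}
q4 ∈ Sat(EG (AG ¬idle)) = {q4, q5}, so the formula holds at q4.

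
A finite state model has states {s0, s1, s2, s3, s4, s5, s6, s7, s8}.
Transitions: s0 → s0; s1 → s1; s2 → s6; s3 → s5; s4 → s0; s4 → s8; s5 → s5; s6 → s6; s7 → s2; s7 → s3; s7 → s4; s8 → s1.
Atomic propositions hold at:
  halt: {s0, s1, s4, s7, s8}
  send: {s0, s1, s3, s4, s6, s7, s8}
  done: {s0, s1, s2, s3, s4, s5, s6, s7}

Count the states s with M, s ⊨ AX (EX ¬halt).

Sat(¬halt) = {s2, s3, s5, s6}
Sat(EX ¬halt) = {s : some successor in {s2, s3, s5, s6}} = {s2, s3, s5, s6, s7}
Sat(AX (EX ¬halt)) = {s : every successor in {s2, s3, s5, s6, s7}} = {s2, s3, s5, s6}
|Sat(AX (EX ¬halt))| = |{s2, s3, s5, s6}| = 4.

4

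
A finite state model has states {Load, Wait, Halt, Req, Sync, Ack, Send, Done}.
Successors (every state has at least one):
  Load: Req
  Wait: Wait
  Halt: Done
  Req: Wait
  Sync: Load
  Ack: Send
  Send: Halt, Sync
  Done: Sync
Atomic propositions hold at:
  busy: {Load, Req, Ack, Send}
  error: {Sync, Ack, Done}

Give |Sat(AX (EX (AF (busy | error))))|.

Sat(busy | error) = {Load, Req, Sync, Ack, Send, Done}
AF (busy | error): least fixpoint, start Z0 = {Load, Req, Sync, Ack, Send, Done}, add states with every successor in Z. Z1 = {Load, Halt, Req, Sync, Ack, Send, Done}; fixed.
Sat(AF (busy | error)) = {Load, Halt, Req, Sync, Ack, Send, Done}
Sat(EX (AF (busy | error))) = {s : some successor in {Load, Halt, Req, Sync, Ack, Send, Done}} = {Load, Halt, Sync, Ack, Send, Done}
Sat(AX (EX (AF (busy | error)))) = {s : every successor in {Load, Halt, Sync, Ack, Send, Done}} = {Halt, Sync, Ack, Send, Done}
|Sat(AX (EX (AF (busy | error))))| = |{Halt, Sync, Ack, Send, Done}| = 5.

5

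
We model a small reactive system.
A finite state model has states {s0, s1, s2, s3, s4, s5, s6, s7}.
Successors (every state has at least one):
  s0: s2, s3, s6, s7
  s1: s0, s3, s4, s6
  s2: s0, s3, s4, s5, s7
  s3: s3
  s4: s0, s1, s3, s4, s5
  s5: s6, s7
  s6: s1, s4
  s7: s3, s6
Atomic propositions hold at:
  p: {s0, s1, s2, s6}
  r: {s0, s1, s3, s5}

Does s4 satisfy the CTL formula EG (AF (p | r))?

Sat(p | r) = {s0, s1, s2, s3, s5, s6}
AF (p | r): least fixpoint, start Z0 = {s0, s1, s2, s3, s5, s6}, add states with every successor in Z. Z1 = {s0, s1, s2, s3, s5, s6, s7}; fixed.
Sat(AF (p | r)) = {s0, s1, s2, s3, s5, s6, s7}
EG (AF (p | r)): greatest fixpoint, start Z0 = {s0, s1, s2, s3, s5, s6, s7}, keep only states in Sat with some successor in Z. Already a fixed point.
Sat(EG (AF (p | r))) = {s0, s1, s2, s3, s5, s6, s7}
s4 ∉ Sat(EG (AF (p | r))) = {s0, s1, s2, s3, s5, s6, s7}, so the formula does not hold at s4.

No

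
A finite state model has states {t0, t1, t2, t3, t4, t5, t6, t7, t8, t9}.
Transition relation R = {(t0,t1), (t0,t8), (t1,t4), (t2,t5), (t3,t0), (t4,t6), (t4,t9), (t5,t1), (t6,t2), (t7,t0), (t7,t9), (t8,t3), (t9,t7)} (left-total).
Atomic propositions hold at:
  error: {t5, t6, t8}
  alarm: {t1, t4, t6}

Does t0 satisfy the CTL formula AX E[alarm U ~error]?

Sat(~error) = {t0, t1, t2, t3, t4, t7, t9}
E[alarm U ~error]: least fixpoint, start Z0 = Sat(~error) = {t0, t1, t2, t3, t4, t7, t9}, add states in Sat(alarm) with some successor in Z. Z1 = {t0, t1, t2, t3, t4, t6, t7, t9}; fixed.
Sat(E[alarm U ~error]) = {t0, t1, t2, t3, t4, t6, t7, t9}
Sat(AX E[alarm U ~error]) = {s : every successor in {t0, t1, t2, t3, t4, t6, t7, t9}} = {t1, t3, t4, t5, t6, t7, t8, t9}
t0 ∉ Sat(AX E[alarm U ~error]) = {t1, t3, t4, t5, t6, t7, t8, t9}, so the formula does not hold at t0.

No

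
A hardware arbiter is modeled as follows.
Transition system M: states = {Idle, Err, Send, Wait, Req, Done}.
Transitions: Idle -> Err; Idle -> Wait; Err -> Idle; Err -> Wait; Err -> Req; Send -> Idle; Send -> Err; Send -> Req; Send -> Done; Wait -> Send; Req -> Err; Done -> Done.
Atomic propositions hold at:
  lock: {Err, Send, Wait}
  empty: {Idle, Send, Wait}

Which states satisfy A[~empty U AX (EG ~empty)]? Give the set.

{Req, Done}

Sat(~empty) = {Err, Req, Done}
EG ~empty: greatest fixpoint, start Z0 = {Err, Req, Done}, keep only states in Sat with some successor in Z. Already a fixed point.
Sat(EG ~empty) = {Err, Req, Done}
Sat(AX (EG ~empty)) = {s : every successor in {Err, Req, Done}} = {Req, Done}
A[~empty U AX (EG ~empty)]: least fixpoint, start Z0 = Sat(AX (EG ~empty)) = {Req, Done}, add states in Sat(~empty) with every successor in Z. Already a fixed point.
Sat(A[~empty U AX (EG ~empty)]) = {Req, Done}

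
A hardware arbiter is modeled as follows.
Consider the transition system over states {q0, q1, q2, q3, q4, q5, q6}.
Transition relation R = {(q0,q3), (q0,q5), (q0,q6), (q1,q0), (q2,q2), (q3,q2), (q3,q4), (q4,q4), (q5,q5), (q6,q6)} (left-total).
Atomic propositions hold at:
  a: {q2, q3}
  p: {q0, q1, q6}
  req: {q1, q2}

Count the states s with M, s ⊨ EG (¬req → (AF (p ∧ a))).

1

Sat(¬req) = {q0, q3, q4, q5, q6}
Sat(p ∧ a) = ∅
AF (p ∧ a): least fixpoint, start Z0 = ∅, add states with every successor in Z. Already a fixed point.
Sat(AF (p ∧ a)) = ∅
Sat(¬req → (AF (p ∧ a))) = {q1, q2}
EG (¬req → (AF (p ∧ a))): greatest fixpoint, start Z0 = {q1, q2}, keep only states in Sat with some successor in Z. Z1 = {q2}; fixed.
Sat(EG (¬req → (AF (p ∧ a)))) = {q2}
|Sat(EG (¬req → (AF (p ∧ a))))| = |{q2}| = 1.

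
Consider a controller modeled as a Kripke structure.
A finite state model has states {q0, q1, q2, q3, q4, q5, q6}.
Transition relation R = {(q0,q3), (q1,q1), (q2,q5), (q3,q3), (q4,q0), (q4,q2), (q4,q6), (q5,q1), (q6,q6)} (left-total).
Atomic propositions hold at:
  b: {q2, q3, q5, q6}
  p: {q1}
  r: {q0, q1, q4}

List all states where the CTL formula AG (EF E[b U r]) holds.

{q1, q2, q5}

E[b U r]: least fixpoint, start Z0 = Sat(r) = {q0, q1, q4}, add states in Sat(b) with some successor in Z. Z1 = {q0, q1, q4, q5}; Z2 = {q0, q1, q2, q4, q5}; fixed.
Sat(E[b U r]) = {q0, q1, q2, q4, q5}
EF E[b U r]: least fixpoint, start Z0 = {q0, q1, q2, q4, q5}, add states with some successor in Z. Already a fixed point.
Sat(EF E[b U r]) = {q0, q1, q2, q4, q5}
AG (EF E[b U r]): greatest fixpoint, start Z0 = {q0, q1, q2, q4, q5}, keep only states in Sat with every successor in Z. Z1 = {q1, q2, q5}; fixed.
Sat(AG (EF E[b U r])) = {q1, q2, q5}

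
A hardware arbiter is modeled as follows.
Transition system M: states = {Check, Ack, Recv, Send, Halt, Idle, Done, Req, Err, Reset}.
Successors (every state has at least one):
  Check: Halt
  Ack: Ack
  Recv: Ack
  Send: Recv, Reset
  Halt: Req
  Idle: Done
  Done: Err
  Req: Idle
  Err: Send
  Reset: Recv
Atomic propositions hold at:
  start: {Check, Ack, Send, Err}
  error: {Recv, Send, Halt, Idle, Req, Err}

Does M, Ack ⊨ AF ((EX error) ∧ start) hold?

Sat(EX error) = {s : some successor in {Recv, Send, Halt, Idle, Req, Err}} = {Check, Send, Halt, Done, Req, Err, Reset}
Sat((EX error) ∧ start) = {Check, Send, Err}
AF ((EX error) ∧ start): least fixpoint, start Z0 = {Check, Send, Err}, add states with every successor in Z. Z1 = {Check, Send, Done, Err}; Z2 = {Check, Send, Idle, Done, Err}; Z3 = {Check, Send, Idle, Done, Req, Err}; Z4 = {Check, Send, Halt, Idle, Done, Req, Err}; fixed.
Sat(AF ((EX error) ∧ start)) = {Check, Send, Halt, Idle, Done, Req, Err}
Ack ∉ Sat(AF ((EX error) ∧ start)) = {Check, Send, Halt, Idle, Done, Req, Err}, so the formula does not hold at Ack.

No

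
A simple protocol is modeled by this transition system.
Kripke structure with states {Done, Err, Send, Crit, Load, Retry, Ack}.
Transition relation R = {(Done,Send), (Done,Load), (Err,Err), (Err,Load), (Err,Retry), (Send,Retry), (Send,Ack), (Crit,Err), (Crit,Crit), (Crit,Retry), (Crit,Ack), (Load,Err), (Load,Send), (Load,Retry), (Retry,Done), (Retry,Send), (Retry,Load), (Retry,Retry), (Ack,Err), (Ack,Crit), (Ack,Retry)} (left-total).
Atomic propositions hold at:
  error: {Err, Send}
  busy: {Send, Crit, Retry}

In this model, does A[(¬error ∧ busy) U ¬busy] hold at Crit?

No

Sat(¬error) = {Done, Crit, Load, Retry, Ack}
Sat(¬error ∧ busy) = {Crit, Retry}
Sat(¬busy) = {Done, Err, Load, Ack}
A[(¬error ∧ busy) U ¬busy]: least fixpoint, start Z0 = Sat(¬busy) = {Done, Err, Load, Ack}, add states in Sat(¬error ∧ busy) with every successor in Z. Already a fixed point.
Sat(A[(¬error ∧ busy) U ¬busy]) = {Done, Err, Load, Ack}
Crit ∉ Sat(A[(¬error ∧ busy) U ¬busy]) = {Done, Err, Load, Ack}, so the formula does not hold at Crit.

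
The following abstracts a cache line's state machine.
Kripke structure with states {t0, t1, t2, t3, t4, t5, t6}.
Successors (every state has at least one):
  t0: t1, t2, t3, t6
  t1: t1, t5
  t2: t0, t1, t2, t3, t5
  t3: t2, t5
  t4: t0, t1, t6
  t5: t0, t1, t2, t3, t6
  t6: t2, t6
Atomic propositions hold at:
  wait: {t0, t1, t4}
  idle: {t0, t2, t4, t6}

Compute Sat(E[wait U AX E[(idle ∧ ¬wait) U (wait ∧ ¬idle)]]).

{t0, t4, t6}

Sat(¬wait) = {t2, t3, t5, t6}
Sat(idle ∧ ¬wait) = {t2, t6}
Sat(¬idle) = {t1, t3, t5}
Sat(wait ∧ ¬idle) = {t1}
E[(idle ∧ ¬wait) U (wait ∧ ¬idle)]: least fixpoint, start Z0 = Sat((wait ∧ ¬idle)) = {t1}, add states in Sat(idle ∧ ¬wait) with some successor in Z. Z1 = {t1, t2}; Z2 = {t1, t2, t6}; fixed.
Sat(E[(idle ∧ ¬wait) U (wait ∧ ¬idle)]) = {t1, t2, t6}
Sat(AX E[(idle ∧ ¬wait) U (wait ∧ ¬idle)]) = {s : every successor in {t1, t2, t6}} = {t6}
E[wait U AX E[(idle ∧ ¬wait) U (wait ∧ ¬idle)]]: least fixpoint, start Z0 = Sat(AX E[(idle ∧ ¬wait) U (wait ∧ ¬idle)]) = {t6}, add states in Sat(wait) with some successor in Z. Z1 = {t0, t4, t6}; fixed.
Sat(E[wait U AX E[(idle ∧ ¬wait) U (wait ∧ ¬idle)]]) = {t0, t4, t6}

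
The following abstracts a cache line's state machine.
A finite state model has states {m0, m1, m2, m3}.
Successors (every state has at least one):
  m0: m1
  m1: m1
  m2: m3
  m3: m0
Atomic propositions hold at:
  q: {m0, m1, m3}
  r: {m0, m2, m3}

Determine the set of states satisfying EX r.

Sat(EX r) = {s : some successor in {m0, m2, m3}} = {m2, m3}

{m2, m3}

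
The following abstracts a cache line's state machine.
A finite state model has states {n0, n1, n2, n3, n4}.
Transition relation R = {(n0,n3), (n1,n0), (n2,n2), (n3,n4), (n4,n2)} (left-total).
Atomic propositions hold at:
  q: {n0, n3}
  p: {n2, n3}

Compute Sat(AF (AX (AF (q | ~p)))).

{n0, n1, n3}

Sat(~p) = {n0, n1, n4}
Sat(q | ~p) = {n0, n1, n3, n4}
AF (q | ~p): least fixpoint, start Z0 = {n0, n1, n3, n4}, add states with every successor in Z. Already a fixed point.
Sat(AF (q | ~p)) = {n0, n1, n3, n4}
Sat(AX (AF (q | ~p))) = {s : every successor in {n0, n1, n3, n4}} = {n0, n1, n3}
AF (AX (AF (q | ~p))): least fixpoint, start Z0 = {n0, n1, n3}, add states with every successor in Z. Already a fixed point.
Sat(AF (AX (AF (q | ~p)))) = {n0, n1, n3}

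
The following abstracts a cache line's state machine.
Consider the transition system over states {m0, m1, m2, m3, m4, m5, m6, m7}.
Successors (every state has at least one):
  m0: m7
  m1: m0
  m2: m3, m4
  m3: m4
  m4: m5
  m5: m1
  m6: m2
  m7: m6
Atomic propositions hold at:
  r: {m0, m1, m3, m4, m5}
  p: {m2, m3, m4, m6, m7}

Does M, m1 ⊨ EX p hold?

No

Sat(EX p) = {s : some successor in {m2, m3, m4, m6, m7}} = {m0, m2, m3, m6, m7}
m1 ∉ Sat(EX p) = {m0, m2, m3, m6, m7}, so the formula does not hold at m1.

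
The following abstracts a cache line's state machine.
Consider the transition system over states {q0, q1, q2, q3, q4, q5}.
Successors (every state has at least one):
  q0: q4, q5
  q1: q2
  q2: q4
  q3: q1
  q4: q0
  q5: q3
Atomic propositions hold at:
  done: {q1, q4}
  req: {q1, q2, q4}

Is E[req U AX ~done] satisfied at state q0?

No

Sat(~done) = {q0, q2, q3, q5}
Sat(AX ~done) = {s : every successor in {q0, q2, q3, q5}} = {q1, q4, q5}
E[req U AX ~done]: least fixpoint, start Z0 = Sat(AX ~done) = {q1, q4, q5}, add states in Sat(req) with some successor in Z. Z1 = {q1, q2, q4, q5}; fixed.
Sat(E[req U AX ~done]) = {q1, q2, q4, q5}
q0 ∉ Sat(E[req U AX ~done]) = {q1, q2, q4, q5}, so the formula does not hold at q0.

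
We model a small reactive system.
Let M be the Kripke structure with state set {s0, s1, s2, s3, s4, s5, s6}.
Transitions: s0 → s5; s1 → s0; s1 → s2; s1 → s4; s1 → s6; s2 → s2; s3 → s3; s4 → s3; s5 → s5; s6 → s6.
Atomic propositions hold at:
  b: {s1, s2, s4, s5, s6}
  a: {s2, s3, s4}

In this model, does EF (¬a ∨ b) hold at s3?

Sat(¬a) = {s0, s1, s5, s6}
Sat(¬a ∨ b) = {s0, s1, s2, s4, s5, s6}
EF (¬a ∨ b): least fixpoint, start Z0 = {s0, s1, s2, s4, s5, s6}, add states with some successor in Z. Already a fixed point.
Sat(EF (¬a ∨ b)) = {s0, s1, s2, s4, s5, s6}
s3 ∉ Sat(EF (¬a ∨ b)) = {s0, s1, s2, s4, s5, s6}, so the formula does not hold at s3.

No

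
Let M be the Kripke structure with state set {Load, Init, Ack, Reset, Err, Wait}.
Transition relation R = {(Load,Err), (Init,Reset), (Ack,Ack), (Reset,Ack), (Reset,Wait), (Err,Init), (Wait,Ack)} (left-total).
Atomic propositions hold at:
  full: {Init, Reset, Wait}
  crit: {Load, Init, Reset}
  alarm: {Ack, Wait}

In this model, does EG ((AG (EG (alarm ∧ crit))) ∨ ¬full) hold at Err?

No

Sat(alarm ∧ crit) = ∅
EG (alarm ∧ crit): greatest fixpoint, start Z0 = ∅, keep only states in Sat with some successor in Z. Already a fixed point.
Sat(EG (alarm ∧ crit)) = ∅
AG (EG (alarm ∧ crit)): greatest fixpoint, start Z0 = ∅, keep only states in Sat with every successor in Z. Already a fixed point.
Sat(AG (EG (alarm ∧ crit))) = ∅
Sat(¬full) = {Load, Ack, Err}
Sat((AG (EG (alarm ∧ crit))) ∨ ¬full) = {Load, Ack, Err}
EG ((AG (EG (alarm ∧ crit))) ∨ ¬full): greatest fixpoint, start Z0 = {Load, Ack, Err}, keep only states in Sat with some successor in Z. Z1 = {Load, Ack}; Z2 = {Ack}; fixed.
Sat(EG ((AG (EG (alarm ∧ crit))) ∨ ¬full)) = {Ack}
Err ∉ Sat(EG ((AG (EG (alarm ∧ crit))) ∨ ¬full)) = {Ack}, so the formula does not hold at Err.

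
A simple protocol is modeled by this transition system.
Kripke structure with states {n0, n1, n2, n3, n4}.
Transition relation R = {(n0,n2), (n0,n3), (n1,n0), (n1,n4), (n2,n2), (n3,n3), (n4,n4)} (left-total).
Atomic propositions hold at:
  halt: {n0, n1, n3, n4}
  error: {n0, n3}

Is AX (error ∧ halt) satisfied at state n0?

No

Sat(error ∧ halt) = {n0, n3}
Sat(AX (error ∧ halt)) = {s : every successor in {n0, n3}} = {n3}
n0 ∉ Sat(AX (error ∧ halt)) = {n3}, so the formula does not hold at n0.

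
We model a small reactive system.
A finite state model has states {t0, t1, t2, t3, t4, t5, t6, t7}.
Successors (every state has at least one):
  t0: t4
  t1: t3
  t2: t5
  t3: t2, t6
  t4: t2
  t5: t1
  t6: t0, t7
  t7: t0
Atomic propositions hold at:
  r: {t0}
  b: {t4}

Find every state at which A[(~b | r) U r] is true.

Sat(~b) = {t0, t1, t2, t3, t5, t6, t7}
Sat(~b | r) = {t0, t1, t2, t3, t5, t6, t7}
A[(~b | r) U r]: least fixpoint, start Z0 = Sat(r) = {t0}, add states in Sat(~b | r) with every successor in Z. Z1 = {t0, t7}; Z2 = {t0, t6, t7}; fixed.
Sat(A[(~b | r) U r]) = {t0, t6, t7}

{t0, t6, t7}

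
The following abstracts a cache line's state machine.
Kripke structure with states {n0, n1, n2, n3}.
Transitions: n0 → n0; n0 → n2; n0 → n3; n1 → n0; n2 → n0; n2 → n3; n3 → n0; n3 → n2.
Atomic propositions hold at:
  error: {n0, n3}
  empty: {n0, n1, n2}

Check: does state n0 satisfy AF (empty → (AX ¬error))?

No

Sat(¬error) = {n1, n2}
Sat(AX ¬error) = {s : every successor in {n1, n2}} = ∅
Sat(empty → (AX ¬error)) = {n3}
AF (empty → (AX ¬error)): least fixpoint, start Z0 = {n3}, add states with every successor in Z. Already a fixed point.
Sat(AF (empty → (AX ¬error))) = {n3}
n0 ∉ Sat(AF (empty → (AX ¬error))) = {n3}, so the formula does not hold at n0.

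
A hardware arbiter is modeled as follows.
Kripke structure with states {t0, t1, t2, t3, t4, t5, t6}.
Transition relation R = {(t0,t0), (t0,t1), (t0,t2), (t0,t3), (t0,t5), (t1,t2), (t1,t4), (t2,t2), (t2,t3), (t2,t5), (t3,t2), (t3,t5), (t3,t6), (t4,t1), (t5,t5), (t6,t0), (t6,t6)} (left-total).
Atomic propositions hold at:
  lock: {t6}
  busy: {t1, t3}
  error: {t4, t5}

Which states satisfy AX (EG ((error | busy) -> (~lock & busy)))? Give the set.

Sat(error | busy) = {t1, t3, t4, t5}
Sat(~lock) = {t0, t1, t2, t3, t4, t5}
Sat(~lock & busy) = {t1, t3}
Sat((error | busy) -> (~lock & busy)) = {t0, t1, t2, t3, t6}
EG ((error | busy) -> (~lock & busy)): greatest fixpoint, start Z0 = {t0, t1, t2, t3, t6}, keep only states in Sat with some successor in Z. Already a fixed point.
Sat(EG ((error | busy) -> (~lock & busy))) = {t0, t1, t2, t3, t6}
Sat(AX (EG ((error | busy) -> (~lock & busy)))) = {s : every successor in {t0, t1, t2, t3, t6}} = {t4, t6}

{t4, t6}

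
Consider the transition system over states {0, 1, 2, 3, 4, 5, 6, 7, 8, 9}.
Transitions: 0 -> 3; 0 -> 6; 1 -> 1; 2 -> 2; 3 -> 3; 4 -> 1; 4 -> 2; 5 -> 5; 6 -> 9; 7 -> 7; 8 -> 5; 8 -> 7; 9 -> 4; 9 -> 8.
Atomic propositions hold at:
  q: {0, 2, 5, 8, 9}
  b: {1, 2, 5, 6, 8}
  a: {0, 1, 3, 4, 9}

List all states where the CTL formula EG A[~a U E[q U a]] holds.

Sat(~a) = {2, 5, 6, 7, 8}
E[q U a]: least fixpoint, start Z0 = Sat(a) = {0, 1, 3, 4, 9}, add states in Sat(q) with some successor in Z. Already a fixed point.
Sat(E[q U a]) = {0, 1, 3, 4, 9}
A[~a U E[q U a]]: least fixpoint, start Z0 = Sat(E[q U a]) = {0, 1, 3, 4, 9}, add states in Sat(~a) with every successor in Z. Z1 = {0, 1, 3, 4, 6, 9}; fixed.
Sat(A[~a U E[q U a]]) = {0, 1, 3, 4, 6, 9}
EG A[~a U E[q U a]]: greatest fixpoint, start Z0 = {0, 1, 3, 4, 6, 9}, keep only states in Sat with some successor in Z. Already a fixed point.
Sat(EG A[~a U E[q U a]]) = {0, 1, 3, 4, 6, 9}

{0, 1, 3, 4, 6, 9}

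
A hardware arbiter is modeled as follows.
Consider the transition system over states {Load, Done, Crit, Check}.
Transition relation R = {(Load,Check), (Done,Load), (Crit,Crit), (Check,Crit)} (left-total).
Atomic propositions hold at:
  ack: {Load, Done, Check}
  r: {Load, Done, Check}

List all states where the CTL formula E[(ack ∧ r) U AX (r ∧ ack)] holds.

Sat(ack ∧ r) = {Load, Done, Check}
Sat(r ∧ ack) = {Load, Done, Check}
Sat(AX (r ∧ ack)) = {s : every successor in {Load, Done, Check}} = {Load, Done}
E[(ack ∧ r) U AX (r ∧ ack)]: least fixpoint, start Z0 = Sat(AX (r ∧ ack)) = {Load, Done}, add states in Sat(ack ∧ r) with some successor in Z. Already a fixed point.
Sat(E[(ack ∧ r) U AX (r ∧ ack)]) = {Load, Done}

{Load, Done}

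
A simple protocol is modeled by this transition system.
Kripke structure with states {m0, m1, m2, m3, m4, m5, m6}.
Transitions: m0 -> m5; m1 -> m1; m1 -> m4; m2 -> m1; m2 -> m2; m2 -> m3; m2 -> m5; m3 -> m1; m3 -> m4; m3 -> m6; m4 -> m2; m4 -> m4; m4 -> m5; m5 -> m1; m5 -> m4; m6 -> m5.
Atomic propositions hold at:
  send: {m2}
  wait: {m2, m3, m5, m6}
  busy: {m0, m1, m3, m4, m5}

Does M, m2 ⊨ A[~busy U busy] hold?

No

Sat(~busy) = {m2, m6}
A[~busy U busy]: least fixpoint, start Z0 = Sat(busy) = {m0, m1, m3, m4, m5}, add states in Sat(~busy) with every successor in Z. Z1 = {m0, m1, m3, m4, m5, m6}; fixed.
Sat(A[~busy U busy]) = {m0, m1, m3, m4, m5, m6}
m2 ∉ Sat(A[~busy U busy]) = {m0, m1, m3, m4, m5, m6}, so the formula does not hold at m2.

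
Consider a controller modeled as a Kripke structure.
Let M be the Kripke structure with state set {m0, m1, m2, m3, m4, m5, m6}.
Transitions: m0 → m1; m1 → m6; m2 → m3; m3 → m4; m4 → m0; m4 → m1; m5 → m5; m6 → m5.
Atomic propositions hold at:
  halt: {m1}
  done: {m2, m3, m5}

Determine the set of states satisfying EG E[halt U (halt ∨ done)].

{m5}

Sat(halt ∨ done) = {m1, m2, m3, m5}
E[halt U (halt ∨ done)]: least fixpoint, start Z0 = Sat((halt ∨ done)) = {m1, m2, m3, m5}, add states in Sat(halt) with some successor in Z. Already a fixed point.
Sat(E[halt U (halt ∨ done)]) = {m1, m2, m3, m5}
EG E[halt U (halt ∨ done)]: greatest fixpoint, start Z0 = {m1, m2, m3, m5}, keep only states in Sat with some successor in Z. Z1 = {m2, m5}; Z2 = {m5}; fixed.
Sat(EG E[halt U (halt ∨ done)]) = {m5}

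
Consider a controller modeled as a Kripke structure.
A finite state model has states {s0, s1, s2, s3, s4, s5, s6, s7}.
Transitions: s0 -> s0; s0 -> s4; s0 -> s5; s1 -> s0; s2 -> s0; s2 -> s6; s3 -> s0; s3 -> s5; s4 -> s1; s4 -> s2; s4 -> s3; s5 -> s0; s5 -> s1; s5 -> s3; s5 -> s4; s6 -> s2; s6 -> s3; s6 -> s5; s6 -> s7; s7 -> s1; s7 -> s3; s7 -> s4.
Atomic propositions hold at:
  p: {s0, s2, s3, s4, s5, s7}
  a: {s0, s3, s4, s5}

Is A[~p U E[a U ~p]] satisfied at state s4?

Yes

Sat(~p) = {s1, s6}
E[a U ~p]: least fixpoint, start Z0 = Sat(~p) = {s1, s6}, add states in Sat(a) with some successor in Z. Z1 = {s1, s4, s5, s6}; Z2 = {s0, s1, s3, s4, s5, s6}; fixed.
Sat(E[a U ~p]) = {s0, s1, s3, s4, s5, s6}
A[~p U E[a U ~p]]: least fixpoint, start Z0 = Sat(E[a U ~p]) = {s0, s1, s3, s4, s5, s6}, add states in Sat(~p) with every successor in Z. Already a fixed point.
Sat(A[~p U E[a U ~p]]) = {s0, s1, s3, s4, s5, s6}
s4 ∈ Sat(A[~p U E[a U ~p]]) = {s0, s1, s3, s4, s5, s6}, so the formula holds at s4.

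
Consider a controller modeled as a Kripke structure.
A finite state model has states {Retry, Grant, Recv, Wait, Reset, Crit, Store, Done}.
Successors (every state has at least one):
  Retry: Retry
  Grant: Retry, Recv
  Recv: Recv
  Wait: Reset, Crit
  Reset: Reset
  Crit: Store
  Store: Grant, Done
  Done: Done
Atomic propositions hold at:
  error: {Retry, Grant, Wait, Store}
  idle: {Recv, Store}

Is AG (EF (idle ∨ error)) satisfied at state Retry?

Yes

Sat(idle ∨ error) = {Retry, Grant, Recv, Wait, Store}
EF (idle ∨ error): least fixpoint, start Z0 = {Retry, Grant, Recv, Wait, Store}, add states with some successor in Z. Z1 = {Retry, Grant, Recv, Wait, Crit, Store}; fixed.
Sat(EF (idle ∨ error)) = {Retry, Grant, Recv, Wait, Crit, Store}
AG (EF (idle ∨ error)): greatest fixpoint, start Z0 = {Retry, Grant, Recv, Wait, Crit, Store}, keep only states in Sat with every successor in Z. Z1 = {Retry, Grant, Recv, Crit}; Z2 = {Retry, Grant, Recv}; fixed.
Sat(AG (EF (idle ∨ error))) = {Retry, Grant, Recv}
Retry ∈ Sat(AG (EF (idle ∨ error))) = {Retry, Grant, Recv}, so the formula holds at Retry.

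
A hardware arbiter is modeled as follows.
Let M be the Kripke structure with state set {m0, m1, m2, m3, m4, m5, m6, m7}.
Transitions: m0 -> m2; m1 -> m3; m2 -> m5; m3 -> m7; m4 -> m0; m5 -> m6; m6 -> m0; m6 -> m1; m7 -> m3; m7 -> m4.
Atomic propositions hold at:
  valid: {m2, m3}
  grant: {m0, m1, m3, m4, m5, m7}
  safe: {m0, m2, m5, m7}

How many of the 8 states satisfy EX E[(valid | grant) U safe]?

Sat(valid | grant) = {m0, m1, m2, m3, m4, m5, m7}
E[(valid | grant) U safe]: least fixpoint, start Z0 = Sat(safe) = {m0, m2, m5, m7}, add states in Sat(valid | grant) with some successor in Z. Z1 = {m0, m2, m3, m4, m5, m7}; Z2 = {m0, m1, m2, m3, m4, m5, m7}; fixed.
Sat(E[(valid | grant) U safe]) = {m0, m1, m2, m3, m4, m5, m7}
Sat(EX E[(valid | grant) U safe]) = {s : some successor in {m0, m1, m2, m3, m4, m5, m7}} = {m0, m1, m2, m3, m4, m6, m7}
|Sat(EX E[(valid | grant) U safe])| = |{m0, m1, m2, m3, m4, m6, m7}| = 7.

7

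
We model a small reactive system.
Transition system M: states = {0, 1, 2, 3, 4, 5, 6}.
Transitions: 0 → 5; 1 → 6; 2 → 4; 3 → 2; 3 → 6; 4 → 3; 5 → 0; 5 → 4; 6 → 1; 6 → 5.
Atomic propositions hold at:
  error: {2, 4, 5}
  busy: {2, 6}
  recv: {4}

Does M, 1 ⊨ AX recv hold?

Sat(AX recv) = {s : every successor in {4}} = {2}
1 ∉ Sat(AX recv) = {2}, so the formula does not hold at 1.

No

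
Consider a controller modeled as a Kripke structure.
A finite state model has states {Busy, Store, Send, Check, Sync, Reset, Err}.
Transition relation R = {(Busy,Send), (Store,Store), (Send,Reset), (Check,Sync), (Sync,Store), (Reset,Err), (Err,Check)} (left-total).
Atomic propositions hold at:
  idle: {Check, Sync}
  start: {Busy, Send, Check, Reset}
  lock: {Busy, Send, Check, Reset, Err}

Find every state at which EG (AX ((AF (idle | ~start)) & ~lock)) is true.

Sat(~start) = {Store, Sync, Err}
Sat(idle | ~start) = {Store, Check, Sync, Err}
AF (idle | ~start): least fixpoint, start Z0 = {Store, Check, Sync, Err}, add states with every successor in Z. Z1 = {Store, Check, Sync, Reset, Err}; Z2 = {Store, Send, Check, Sync, Reset, Err}; Z3 = {Busy, Store, Send, Check, Sync, Reset, Err}; fixed.
Sat(AF (idle | ~start)) = {Busy, Store, Send, Check, Sync, Reset, Err}
Sat(~lock) = {Store, Sync}
Sat((AF (idle | ~start)) & ~lock) = {Store, Sync}
Sat(AX ((AF (idle | ~start)) & ~lock)) = {s : every successor in {Store, Sync}} = {Store, Check, Sync}
EG (AX ((AF (idle | ~start)) & ~lock)): greatest fixpoint, start Z0 = {Store, Check, Sync}, keep only states in Sat with some successor in Z. Already a fixed point.
Sat(EG (AX ((AF (idle | ~start)) & ~lock))) = {Store, Check, Sync}

{Store, Check, Sync}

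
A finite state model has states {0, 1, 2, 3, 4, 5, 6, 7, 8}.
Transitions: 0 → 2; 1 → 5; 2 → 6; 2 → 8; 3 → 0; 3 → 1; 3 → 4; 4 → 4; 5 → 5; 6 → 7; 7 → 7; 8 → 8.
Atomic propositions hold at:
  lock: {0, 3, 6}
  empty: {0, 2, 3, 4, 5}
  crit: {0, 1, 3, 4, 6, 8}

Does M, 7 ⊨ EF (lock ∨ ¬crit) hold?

Sat(¬crit) = {2, 5, 7}
Sat(lock ∨ ¬crit) = {0, 2, 3, 5, 6, 7}
EF (lock ∨ ¬crit): least fixpoint, start Z0 = {0, 2, 3, 5, 6, 7}, add states with some successor in Z. Z1 = {0, 1, 2, 3, 5, 6, 7}; fixed.
Sat(EF (lock ∨ ¬crit)) = {0, 1, 2, 3, 5, 6, 7}
7 ∈ Sat(EF (lock ∨ ¬crit)) = {0, 1, 2, 3, 5, 6, 7}, so the formula holds at 7.

Yes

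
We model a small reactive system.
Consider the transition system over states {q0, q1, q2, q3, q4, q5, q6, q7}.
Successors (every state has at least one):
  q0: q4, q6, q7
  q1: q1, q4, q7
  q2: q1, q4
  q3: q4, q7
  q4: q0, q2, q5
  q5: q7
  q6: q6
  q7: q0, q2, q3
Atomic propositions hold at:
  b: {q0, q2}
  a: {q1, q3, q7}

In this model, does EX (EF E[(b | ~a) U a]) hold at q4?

Sat(~a) = {q0, q2, q4, q5, q6}
Sat(b | ~a) = {q0, q2, q4, q5, q6}
E[(b | ~a) U a]: least fixpoint, start Z0 = Sat(a) = {q1, q3, q7}, add states in Sat(b | ~a) with some successor in Z. Z1 = {q0, q1, q2, q3, q5, q7}; Z2 = {q0, q1, q2, q3, q4, q5, q7}; fixed.
Sat(E[(b | ~a) U a]) = {q0, q1, q2, q3, q4, q5, q7}
EF E[(b | ~a) U a]: least fixpoint, start Z0 = {q0, q1, q2, q3, q4, q5, q7}, add states with some successor in Z. Already a fixed point.
Sat(EF E[(b | ~a) U a]) = {q0, q1, q2, q3, q4, q5, q7}
Sat(EX (EF E[(b | ~a) U a])) = {s : some successor in {q0, q1, q2, q3, q4, q5, q7}} = {q0, q1, q2, q3, q4, q5, q7}
q4 ∈ Sat(EX (EF E[(b | ~a) U a])) = {q0, q1, q2, q3, q4, q5, q7}, so the formula holds at q4.

Yes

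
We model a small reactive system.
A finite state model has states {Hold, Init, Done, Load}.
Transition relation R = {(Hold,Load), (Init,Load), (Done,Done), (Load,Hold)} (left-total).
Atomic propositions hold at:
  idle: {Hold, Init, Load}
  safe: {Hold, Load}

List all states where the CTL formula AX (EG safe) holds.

EG safe: greatest fixpoint, start Z0 = {Hold, Load}, keep only states in Sat with some successor in Z. Already a fixed point.
Sat(EG safe) = {Hold, Load}
Sat(AX (EG safe)) = {s : every successor in {Hold, Load}} = {Hold, Init, Load}

{Hold, Init, Load}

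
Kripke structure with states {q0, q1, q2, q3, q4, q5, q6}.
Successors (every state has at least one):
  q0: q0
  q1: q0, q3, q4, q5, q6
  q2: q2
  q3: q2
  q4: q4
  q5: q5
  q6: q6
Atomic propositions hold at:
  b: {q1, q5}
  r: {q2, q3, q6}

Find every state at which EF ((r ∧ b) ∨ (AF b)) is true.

Sat(r ∧ b) = ∅
AF b: least fixpoint, start Z0 = {q1, q5}, add states with every successor in Z. Already a fixed point.
Sat(AF b) = {q1, q5}
Sat((r ∧ b) ∨ (AF b)) = {q1, q5}
EF ((r ∧ b) ∨ (AF b)): least fixpoint, start Z0 = {q1, q5}, add states with some successor in Z. Already a fixed point.
Sat(EF ((r ∧ b) ∨ (AF b))) = {q1, q5}

{q1, q5}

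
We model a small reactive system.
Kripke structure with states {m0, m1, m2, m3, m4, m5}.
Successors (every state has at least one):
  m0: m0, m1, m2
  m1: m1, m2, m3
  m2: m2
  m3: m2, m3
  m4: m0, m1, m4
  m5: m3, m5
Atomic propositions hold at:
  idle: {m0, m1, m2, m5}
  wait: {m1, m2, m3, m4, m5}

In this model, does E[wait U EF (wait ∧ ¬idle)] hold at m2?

Sat(¬idle) = {m3, m4}
Sat(wait ∧ ¬idle) = {m3, m4}
EF (wait ∧ ¬idle): least fixpoint, start Z0 = {m3, m4}, add states with some successor in Z. Z1 = {m1, m3, m4, m5}; Z2 = {m0, m1, m3, m4, m5}; fixed.
Sat(EF (wait ∧ ¬idle)) = {m0, m1, m3, m4, m5}
E[wait U EF (wait ∧ ¬idle)]: least fixpoint, start Z0 = Sat(EF (wait ∧ ¬idle)) = {m0, m1, m3, m4, m5}, add states in Sat(wait) with some successor in Z. Already a fixed point.
Sat(E[wait U EF (wait ∧ ¬idle)]) = {m0, m1, m3, m4, m5}
m2 ∉ Sat(E[wait U EF (wait ∧ ¬idle)]) = {m0, m1, m3, m4, m5}, so the formula does not hold at m2.

No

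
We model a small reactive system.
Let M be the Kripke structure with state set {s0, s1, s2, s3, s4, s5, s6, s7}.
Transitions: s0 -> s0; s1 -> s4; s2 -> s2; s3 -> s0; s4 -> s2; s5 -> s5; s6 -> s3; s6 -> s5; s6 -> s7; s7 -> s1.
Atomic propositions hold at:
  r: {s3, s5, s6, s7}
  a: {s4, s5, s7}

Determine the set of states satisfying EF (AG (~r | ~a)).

Sat(~r) = {s0, s1, s2, s4}
Sat(~a) = {s0, s1, s2, s3, s6}
Sat(~r | ~a) = {s0, s1, s2, s3, s4, s6}
AG (~r | ~a): greatest fixpoint, start Z0 = {s0, s1, s2, s3, s4, s6}, keep only states in Sat with every successor in Z. Z1 = {s0, s1, s2, s3, s4}; fixed.
Sat(AG (~r | ~a)) = {s0, s1, s2, s3, s4}
EF (AG (~r | ~a)): least fixpoint, start Z0 = {s0, s1, s2, s3, s4}, add states with some successor in Z. Z1 = {s0, s1, s2, s3, s4, s6, s7}; fixed.
Sat(EF (AG (~r | ~a))) = {s0, s1, s2, s3, s4, s6, s7}

{s0, s1, s2, s3, s4, s6, s7}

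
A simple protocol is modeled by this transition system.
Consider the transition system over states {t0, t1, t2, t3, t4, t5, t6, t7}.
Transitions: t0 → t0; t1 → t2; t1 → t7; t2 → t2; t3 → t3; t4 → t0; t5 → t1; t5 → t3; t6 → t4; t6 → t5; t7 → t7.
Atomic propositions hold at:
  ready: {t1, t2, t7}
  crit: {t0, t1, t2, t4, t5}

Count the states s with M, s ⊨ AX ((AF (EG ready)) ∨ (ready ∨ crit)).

EG ready: greatest fixpoint, start Z0 = {t1, t2, t7}, keep only states in Sat with some successor in Z. Already a fixed point.
Sat(EG ready) = {t1, t2, t7}
AF (EG ready): least fixpoint, start Z0 = {t1, t2, t7}, add states with every successor in Z. Already a fixed point.
Sat(AF (EG ready)) = {t1, t2, t7}
Sat(ready ∨ crit) = {t0, t1, t2, t4, t5, t7}
Sat((AF (EG ready)) ∨ (ready ∨ crit)) = {t0, t1, t2, t4, t5, t7}
Sat(AX ((AF (EG ready)) ∨ (ready ∨ crit))) = {s : every successor in {t0, t1, t2, t4, t5, t7}} = {t0, t1, t2, t4, t6, t7}
|Sat(AX ((AF (EG ready)) ∨ (ready ∨ crit)))| = |{t0, t1, t2, t4, t6, t7}| = 6.

6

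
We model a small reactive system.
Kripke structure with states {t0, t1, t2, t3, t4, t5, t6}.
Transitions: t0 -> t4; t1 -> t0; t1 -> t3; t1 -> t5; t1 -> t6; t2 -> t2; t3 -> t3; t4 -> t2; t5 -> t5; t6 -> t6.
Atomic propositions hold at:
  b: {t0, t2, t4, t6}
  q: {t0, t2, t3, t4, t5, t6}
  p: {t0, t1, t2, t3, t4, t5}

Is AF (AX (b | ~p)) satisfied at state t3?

Sat(~p) = {t6}
Sat(b | ~p) = {t0, t2, t4, t6}
Sat(AX (b | ~p)) = {s : every successor in {t0, t2, t4, t6}} = {t0, t2, t4, t6}
AF (AX (b | ~p)): least fixpoint, start Z0 = {t0, t2, t4, t6}, add states with every successor in Z. Already a fixed point.
Sat(AF (AX (b | ~p))) = {t0, t2, t4, t6}
t3 ∉ Sat(AF (AX (b | ~p))) = {t0, t2, t4, t6}, so the formula does not hold at t3.

No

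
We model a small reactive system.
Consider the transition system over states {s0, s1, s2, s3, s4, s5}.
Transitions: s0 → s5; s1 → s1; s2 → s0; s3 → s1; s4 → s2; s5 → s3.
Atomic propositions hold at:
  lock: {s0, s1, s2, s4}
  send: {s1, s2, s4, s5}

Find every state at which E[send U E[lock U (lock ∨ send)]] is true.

{s0, s1, s2, s4, s5}

Sat(lock ∨ send) = {s0, s1, s2, s4, s5}
E[lock U (lock ∨ send)]: least fixpoint, start Z0 = Sat((lock ∨ send)) = {s0, s1, s2, s4, s5}, add states in Sat(lock) with some successor in Z. Already a fixed point.
Sat(E[lock U (lock ∨ send)]) = {s0, s1, s2, s4, s5}
E[send U E[lock U (lock ∨ send)]]: least fixpoint, start Z0 = Sat(E[lock U (lock ∨ send)]) = {s0, s1, s2, s4, s5}, add states in Sat(send) with some successor in Z. Already a fixed point.
Sat(E[send U E[lock U (lock ∨ send)]]) = {s0, s1, s2, s4, s5}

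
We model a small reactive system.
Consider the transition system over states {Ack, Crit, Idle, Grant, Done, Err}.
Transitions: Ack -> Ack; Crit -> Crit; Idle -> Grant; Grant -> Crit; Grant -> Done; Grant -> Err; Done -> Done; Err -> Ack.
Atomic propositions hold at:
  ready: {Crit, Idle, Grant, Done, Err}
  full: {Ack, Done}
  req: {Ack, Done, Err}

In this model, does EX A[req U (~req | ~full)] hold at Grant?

Sat(~req) = {Crit, Idle, Grant}
Sat(~full) = {Crit, Idle, Grant, Err}
Sat(~req | ~full) = {Crit, Idle, Grant, Err}
A[req U (~req | ~full)]: least fixpoint, start Z0 = Sat((~req | ~full)) = {Crit, Idle, Grant, Err}, add states in Sat(req) with every successor in Z. Already a fixed point.
Sat(A[req U (~req | ~full)]) = {Crit, Idle, Grant, Err}
Sat(EX A[req U (~req | ~full)]) = {s : some successor in {Crit, Idle, Grant, Err}} = {Crit, Idle, Grant}
Grant ∈ Sat(EX A[req U (~req | ~full)]) = {Crit, Idle, Grant}, so the formula holds at Grant.

Yes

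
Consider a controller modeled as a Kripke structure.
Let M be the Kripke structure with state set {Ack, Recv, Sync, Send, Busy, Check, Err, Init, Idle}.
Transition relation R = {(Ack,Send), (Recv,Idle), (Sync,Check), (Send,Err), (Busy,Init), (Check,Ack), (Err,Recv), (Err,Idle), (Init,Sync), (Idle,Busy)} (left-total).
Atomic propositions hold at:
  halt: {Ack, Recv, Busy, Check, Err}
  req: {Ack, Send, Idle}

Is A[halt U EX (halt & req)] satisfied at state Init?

Sat(halt & req) = {Ack}
Sat(EX (halt & req)) = {s : some successor in {Ack}} = {Check}
A[halt U EX (halt & req)]: least fixpoint, start Z0 = Sat(EX (halt & req)) = {Check}, add states in Sat(halt) with every successor in Z. Already a fixed point.
Sat(A[halt U EX (halt & req)]) = {Check}
Init ∉ Sat(A[halt U EX (halt & req)]) = {Check}, so the formula does not hold at Init.

No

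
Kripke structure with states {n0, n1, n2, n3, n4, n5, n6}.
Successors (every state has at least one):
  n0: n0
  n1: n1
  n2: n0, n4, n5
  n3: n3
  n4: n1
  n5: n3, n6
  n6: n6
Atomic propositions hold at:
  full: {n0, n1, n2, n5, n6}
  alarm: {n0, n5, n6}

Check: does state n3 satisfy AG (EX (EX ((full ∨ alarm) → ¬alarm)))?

Sat(full ∨ alarm) = {n0, n1, n2, n5, n6}
Sat(¬alarm) = {n1, n2, n3, n4}
Sat((full ∨ alarm) → ¬alarm) = {n1, n2, n3, n4}
Sat(EX ((full ∨ alarm) → ¬alarm)) = {s : some successor in {n1, n2, n3, n4}} = {n1, n2, n3, n4, n5}
Sat(EX (EX ((full ∨ alarm) → ¬alarm))) = {s : some successor in {n1, n2, n3, n4, n5}} = {n1, n2, n3, n4, n5}
AG (EX (EX ((full ∨ alarm) → ¬alarm))): greatest fixpoint, start Z0 = {n1, n2, n3, n4, n5}, keep only states in Sat with every successor in Z. Z1 = {n1, n3, n4}; fixed.
Sat(AG (EX (EX ((full ∨ alarm) → ¬alarm)))) = {n1, n3, n4}
n3 ∈ Sat(AG (EX (EX ((full ∨ alarm) → ¬alarm)))) = {n1, n3, n4}, so the formula holds at n3.

Yes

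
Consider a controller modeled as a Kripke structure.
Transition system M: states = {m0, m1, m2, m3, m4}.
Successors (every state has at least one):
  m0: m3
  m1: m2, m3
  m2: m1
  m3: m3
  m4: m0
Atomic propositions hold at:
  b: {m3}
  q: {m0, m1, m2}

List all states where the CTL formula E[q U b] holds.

{m0, m1, m2, m3}

E[q U b]: least fixpoint, start Z0 = Sat(b) = {m3}, add states in Sat(q) with some successor in Z. Z1 = {m0, m1, m3}; Z2 = {m0, m1, m2, m3}; fixed.
Sat(E[q U b]) = {m0, m1, m2, m3}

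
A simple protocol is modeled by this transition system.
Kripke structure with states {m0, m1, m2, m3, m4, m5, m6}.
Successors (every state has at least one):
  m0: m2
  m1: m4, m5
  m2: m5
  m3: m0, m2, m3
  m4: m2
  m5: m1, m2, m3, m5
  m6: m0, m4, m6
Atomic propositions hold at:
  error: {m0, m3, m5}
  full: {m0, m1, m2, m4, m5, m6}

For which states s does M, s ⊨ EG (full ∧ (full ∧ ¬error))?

Sat(¬error) = {m1, m2, m4, m6}
Sat(full ∧ ¬error) = {m1, m2, m4, m6}
Sat(full ∧ (full ∧ ¬error)) = {m1, m2, m4, m6}
EG (full ∧ (full ∧ ¬error)): greatest fixpoint, start Z0 = {m1, m2, m4, m6}, keep only states in Sat with some successor in Z. Z1 = {m1, m4, m6}; Z2 = {m1, m6}; Z3 = {m6}; fixed.
Sat(EG (full ∧ (full ∧ ¬error))) = {m6}

{m6}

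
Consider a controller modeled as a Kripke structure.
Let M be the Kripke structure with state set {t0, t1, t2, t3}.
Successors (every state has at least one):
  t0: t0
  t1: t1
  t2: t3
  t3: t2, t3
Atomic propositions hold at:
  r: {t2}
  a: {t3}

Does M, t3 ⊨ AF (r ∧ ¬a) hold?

Sat(¬a) = {t0, t1, t2}
Sat(r ∧ ¬a) = {t2}
AF (r ∧ ¬a): least fixpoint, start Z0 = {t2}, add states with every successor in Z. Already a fixed point.
Sat(AF (r ∧ ¬a)) = {t2}
t3 ∉ Sat(AF (r ∧ ¬a)) = {t2}, so the formula does not hold at t3.

No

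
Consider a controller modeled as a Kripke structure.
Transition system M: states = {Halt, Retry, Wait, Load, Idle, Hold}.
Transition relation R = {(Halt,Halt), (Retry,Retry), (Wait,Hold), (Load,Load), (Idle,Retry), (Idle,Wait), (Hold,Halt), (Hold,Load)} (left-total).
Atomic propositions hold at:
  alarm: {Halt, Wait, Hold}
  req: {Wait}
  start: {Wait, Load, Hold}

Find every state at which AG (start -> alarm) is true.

{Halt, Retry}

Sat(start -> alarm) = {Halt, Retry, Wait, Idle, Hold}
AG (start -> alarm): greatest fixpoint, start Z0 = {Halt, Retry, Wait, Idle, Hold}, keep only states in Sat with every successor in Z. Z1 = {Halt, Retry, Wait, Idle}; Z2 = {Halt, Retry, Idle}; Z3 = {Halt, Retry}; fixed.
Sat(AG (start -> alarm)) = {Halt, Retry}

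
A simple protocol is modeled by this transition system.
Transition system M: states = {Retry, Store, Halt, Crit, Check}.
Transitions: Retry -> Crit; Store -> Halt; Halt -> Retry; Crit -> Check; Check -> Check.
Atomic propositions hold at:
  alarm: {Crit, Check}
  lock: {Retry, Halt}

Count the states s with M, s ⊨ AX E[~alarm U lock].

2

Sat(~alarm) = {Retry, Store, Halt}
E[~alarm U lock]: least fixpoint, start Z0 = Sat(lock) = {Retry, Halt}, add states in Sat(~alarm) with some successor in Z. Z1 = {Retry, Store, Halt}; fixed.
Sat(E[~alarm U lock]) = {Retry, Store, Halt}
Sat(AX E[~alarm U lock]) = {s : every successor in {Retry, Store, Halt}} = {Store, Halt}
|Sat(AX E[~alarm U lock])| = |{Store, Halt}| = 2.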